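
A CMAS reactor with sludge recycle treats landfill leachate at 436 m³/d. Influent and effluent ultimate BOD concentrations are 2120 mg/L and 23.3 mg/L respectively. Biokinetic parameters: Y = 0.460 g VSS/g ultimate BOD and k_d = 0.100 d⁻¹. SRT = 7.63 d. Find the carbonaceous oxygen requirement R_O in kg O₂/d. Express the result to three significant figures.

Correct the yield for decay: Y_obs = Y/(1 + k_d θ_c) = 0.460 / (1 + 0.100 × 7.63) = 0.460 / 1.763 = 0.2609.
Substrate removed = Q·(S₀ − S) = 436 m³/d × (2120 − 23.3) g/m³ = 9.14×10^5 g/d = 914.2 kg/d.
Biomass synthesised: P_X = Y_obs × 914.2 = 238.5 kg VSS/d.
R_O = Q·(S₀ − S) − 1.42·P_X = 914.2 − 1.42 × 238.5 = 575.5 kg O₂/d.

R_O ≈ 575 kg O₂/d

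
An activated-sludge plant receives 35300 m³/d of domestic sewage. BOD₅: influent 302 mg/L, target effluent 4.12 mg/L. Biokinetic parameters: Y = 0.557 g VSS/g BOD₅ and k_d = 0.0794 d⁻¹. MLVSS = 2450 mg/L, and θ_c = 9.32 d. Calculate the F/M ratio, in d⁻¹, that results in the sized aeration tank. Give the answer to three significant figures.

From the SRT design equation V = Y Q (S₀−S) θ_c / [X (1 + k_d θ_c)] = 0.557 × 35300 × (302 − 4.12) × 9.32 / [2450 × (1 + 0.0794 × 9.32)] = 5.46×10^7 / 4263 = 12805 m³.
F/M = Q·S₀ / (V·X) = 35300 × 302 / (12805 × 2450) = 0.3398 g BOD₅·(g VSS·d)⁻¹.

F/M ≈ 0.340 d⁻¹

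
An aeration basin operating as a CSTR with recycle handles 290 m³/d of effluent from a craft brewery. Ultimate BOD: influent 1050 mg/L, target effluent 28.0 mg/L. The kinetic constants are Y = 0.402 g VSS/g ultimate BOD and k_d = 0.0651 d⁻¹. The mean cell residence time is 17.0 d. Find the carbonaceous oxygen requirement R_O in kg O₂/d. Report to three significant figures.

Y_obs = Y / (1 + k_d θ_c) = 0.402 / (1 + 0.0651 × 17.0) = 0.402 / 2.107 = 0.1908.
Q·(S₀ − S) = 290 × (1050 − 28.0) × 10⁻³ = 296.4 kg/d removed.
Net sludge production P_X = 0.1908 × 296.4 = 56.56 kg VSS/d.
R_O = Q·ΔS − 1.42 P_X = 296.4 − 80.31 = 216.1 kg O₂/d.

R_O ≈ 216 kg O₂/d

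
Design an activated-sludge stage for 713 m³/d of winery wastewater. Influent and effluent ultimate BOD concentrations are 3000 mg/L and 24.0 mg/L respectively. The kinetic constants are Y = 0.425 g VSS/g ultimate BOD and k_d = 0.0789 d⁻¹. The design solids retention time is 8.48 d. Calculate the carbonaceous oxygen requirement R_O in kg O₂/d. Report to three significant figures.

R_O ≈ 1350 kg O₂/d

Y_obs = Y / (1 + k_d θ_c) = 0.425 / (1 + 0.0789 × 8.48) = 0.425 / 1.669 = 0.2546.
Substrate removed = Q·(S₀ − S) = 713 m³/d × (3000 − 24.0) g/m³ = 2.12×10^6 g/d = 2122 kg/d.
P_X = Y_obs·Q·(S₀ − S) = 0.2546 × 2122 = 540.3 kg VSS/d.
R_O = Q·ΔS − 1.42 P_X = 2122 − 767.2 = 1355 kg O₂/d.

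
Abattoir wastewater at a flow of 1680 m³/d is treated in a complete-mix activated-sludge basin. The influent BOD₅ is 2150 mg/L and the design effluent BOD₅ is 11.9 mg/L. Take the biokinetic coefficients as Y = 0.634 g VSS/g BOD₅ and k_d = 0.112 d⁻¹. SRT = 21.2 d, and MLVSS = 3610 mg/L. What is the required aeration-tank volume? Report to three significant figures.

Steady-state biomass mass balance: V·X·(1 + k_d·θ_c) = Y·Q·(S₀ − S)·θ_c, so V = 0.634 × 1680 × (2150 − 11.9) × 21.2 / [3610 × (1 + 0.112 × 21.2)] = 4.83×10^7 / 12182 = 3963 m³.

V ≈ 3960 m³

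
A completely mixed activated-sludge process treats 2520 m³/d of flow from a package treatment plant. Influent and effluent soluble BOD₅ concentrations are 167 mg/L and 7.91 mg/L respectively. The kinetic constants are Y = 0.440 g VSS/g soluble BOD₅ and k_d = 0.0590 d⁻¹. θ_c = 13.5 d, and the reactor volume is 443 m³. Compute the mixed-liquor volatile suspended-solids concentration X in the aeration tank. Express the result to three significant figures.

Solving the biomass balance for X: X = Y Q (S₀−S) θ_c / [V (1+k_d θ_c)] = 0.440 × 2520 × (167 − 7.91) × 13.5 / [443 × (1 + 0.0590 × 13.5)] = 2992 mg/L.

X ≈ 2990 mg/L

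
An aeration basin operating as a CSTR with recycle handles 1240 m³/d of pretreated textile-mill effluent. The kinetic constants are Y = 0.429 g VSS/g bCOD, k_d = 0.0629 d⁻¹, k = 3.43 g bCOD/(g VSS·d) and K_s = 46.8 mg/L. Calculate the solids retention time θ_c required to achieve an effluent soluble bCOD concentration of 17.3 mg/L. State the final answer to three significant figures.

θ_c ≈ 2.99 d

From 1/θ_c = Y·k·S/(K_s + S) − k_d: Y·k·S/(K_s+S) = 0.429 × 3.43 × 17.3 / (46.8 + 17.3) = 0.3971 d⁻¹.
1/θ_c = 0.3971 − 0.0629 = 0.3342 d⁻¹, so θ_c = 2.992 d.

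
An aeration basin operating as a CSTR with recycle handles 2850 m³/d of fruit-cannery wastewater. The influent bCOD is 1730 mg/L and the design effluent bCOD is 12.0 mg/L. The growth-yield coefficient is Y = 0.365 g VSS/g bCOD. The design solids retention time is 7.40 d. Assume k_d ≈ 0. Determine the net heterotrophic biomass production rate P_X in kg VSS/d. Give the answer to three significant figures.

P_X ≈ 1790 kg VSS/d

No decay correction is needed, so Y_obs = Y = 0.365.
Mass of bCOD removed per day: Q(S₀ − S) = 2850 × 1718 g/m³ = 4896 kg/d.
Biomass produced: P_X = Y_obs·Q·ΔS = 0.3650 × 4896 ≈ 1787 kg VSS/d.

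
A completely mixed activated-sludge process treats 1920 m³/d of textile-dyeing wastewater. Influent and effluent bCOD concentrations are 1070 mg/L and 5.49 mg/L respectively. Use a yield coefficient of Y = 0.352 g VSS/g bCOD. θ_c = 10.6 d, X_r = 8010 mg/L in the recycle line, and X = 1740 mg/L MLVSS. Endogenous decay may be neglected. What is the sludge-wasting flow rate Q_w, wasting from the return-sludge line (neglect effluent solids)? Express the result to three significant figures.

Biomass mass balance (decay neglected): V·X = Y·Q·(S₀ − S)·θ_c, so V = 0.352 × 1920 × (1070 − 5.49) × 10.6 / 1740 = 4383 m³.
Wasting from the return line (neglecting effluent solids): Q_w = V·X / (θ_c·X_r) = 4383 × 1740 / (10.6 × 8010) = 89.82 m³/d.

Q_w ≈ 89.8 m³/d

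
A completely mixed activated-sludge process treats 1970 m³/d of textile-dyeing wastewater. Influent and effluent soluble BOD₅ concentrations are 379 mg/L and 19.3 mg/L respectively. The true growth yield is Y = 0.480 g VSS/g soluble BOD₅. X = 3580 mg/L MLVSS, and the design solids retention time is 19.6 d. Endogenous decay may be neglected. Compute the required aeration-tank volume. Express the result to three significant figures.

Biomass mass balance (decay neglected): V·X = Y·Q·(S₀ − S)·θ_c, so V = 0.480 × 1970 × (379 − 19.3) × 19.6 / 3580 = 1862 m³.

V ≈ 1860 m³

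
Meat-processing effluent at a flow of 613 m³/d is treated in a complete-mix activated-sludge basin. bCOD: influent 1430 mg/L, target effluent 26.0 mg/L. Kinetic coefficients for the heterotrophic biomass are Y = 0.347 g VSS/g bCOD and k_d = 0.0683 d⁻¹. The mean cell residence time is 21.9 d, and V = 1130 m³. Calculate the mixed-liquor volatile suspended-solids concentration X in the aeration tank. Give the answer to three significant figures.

X ≈ 2320 mg/L

Solving the biomass balance for X: X = Y Q (S₀−S) θ_c / [V (1+k_d θ_c)] = 0.347 × 613 × (1430 − 26.0) × 21.9 / [1130 × (1 + 0.0683 × 21.9)] = 2319 mg/L.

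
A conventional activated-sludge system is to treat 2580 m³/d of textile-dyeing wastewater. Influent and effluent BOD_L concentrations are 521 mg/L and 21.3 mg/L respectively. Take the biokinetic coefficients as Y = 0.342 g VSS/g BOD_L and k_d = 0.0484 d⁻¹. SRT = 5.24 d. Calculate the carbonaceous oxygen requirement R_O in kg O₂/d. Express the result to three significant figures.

R_O ≈ 790 kg O₂/d

Observed yield with endogenous decay: Y_obs = Y / (1 + k_d·θ_c) = 0.342 / (1 + 0.0484 × 5.24) = 0.342 / 1.254 = 0.2728 g VSS/g BOD_L.
Substrate removed = Q·(S₀ − S) = 2580 m³/d × (521 − 21.3) g/m³ = 1.29×10^6 g/d = 1289 kg/d.
Net sludge production P_X = 0.2728 × 1289 = 351.7 kg VSS/d.
R_O = Q·ΔS − 1.42 P_X = 1289 − 499.4 = 789.8 kg O₂/d.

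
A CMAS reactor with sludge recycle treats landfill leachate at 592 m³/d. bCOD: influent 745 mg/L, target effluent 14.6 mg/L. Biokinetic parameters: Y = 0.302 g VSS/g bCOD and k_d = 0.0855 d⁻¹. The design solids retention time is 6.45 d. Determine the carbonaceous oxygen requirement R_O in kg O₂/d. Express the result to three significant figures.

R_O ≈ 313 kg O₂/d

Observed yield with endogenous decay: Y_obs = Y / (1 + k_d·θ_c) = 0.302 / (1 + 0.0855 × 6.45) = 0.302 / 1.551 = 0.1947 g VSS/g bCOD.
ΔS = 745 − 14.6 = 730.4 mg/L, so the substrate removal rate is 592 × 730.4/1000 = 432.4 kg bCOD/d.
Biomass synthesised: P_X = Y_obs × 432.4 = 84.17 kg VSS/d.
R_O = Q·(S₀ − S) − 1.42·P_X = 432.4 − 1.42 × 84.17 = 312.9 kg O₂/d.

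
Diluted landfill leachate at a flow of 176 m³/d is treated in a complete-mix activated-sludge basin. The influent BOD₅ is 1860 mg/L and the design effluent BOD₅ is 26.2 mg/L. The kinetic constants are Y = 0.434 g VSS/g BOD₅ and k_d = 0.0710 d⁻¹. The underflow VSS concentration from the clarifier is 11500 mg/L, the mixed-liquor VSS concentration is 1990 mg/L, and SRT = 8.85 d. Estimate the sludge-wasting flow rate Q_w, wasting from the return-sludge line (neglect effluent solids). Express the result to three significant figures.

Rearranging the biomass balance for a CMAS with decay, V = Y·Q·ΔS·θ_c / [X·(1+k_d θ_c)] = 0.434 × 176 × (1860 − 26.2) × 8.85 / [1990 × (1 + 0.0710 × 8.85)] = 1.24×10^6 / 3240 = 382.6 m³.
Wasting from the return line (neglecting effluent solids): Q_w = V·X / (θ_c·X_r) = 382.6 × 1990 / (8.85 × 11500) = 7.480 m³/d.

Q_w ≈ 7.48 m³/d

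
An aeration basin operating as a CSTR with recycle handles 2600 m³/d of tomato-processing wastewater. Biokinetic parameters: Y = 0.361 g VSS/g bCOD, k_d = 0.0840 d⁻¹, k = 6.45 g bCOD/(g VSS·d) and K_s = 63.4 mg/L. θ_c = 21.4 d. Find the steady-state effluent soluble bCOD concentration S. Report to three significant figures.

S ≈ 3.77 mg/L

For a completely mixed reactor with recycle the Lawrence–McCarty relation gives S = K_s·(1 + k_d·θ_c) / [θ_c·(Y·k − k_d) − 1] = 63.4 × (1 + 0.0840 × 21.4) / [21.4 × (0.361 × 6.45 − 0.0840) − 1] = 177.4 / 47.03 = 3.771 mg/L.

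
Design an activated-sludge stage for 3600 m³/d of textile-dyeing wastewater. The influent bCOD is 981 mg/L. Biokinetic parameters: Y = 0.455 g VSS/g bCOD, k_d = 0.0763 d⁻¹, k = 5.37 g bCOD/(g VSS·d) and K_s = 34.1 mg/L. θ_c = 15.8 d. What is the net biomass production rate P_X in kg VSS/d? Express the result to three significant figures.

Effluent substrate depends only on kinetics and SRT: S = K_s(1 + k_d θ_c) / [θ_c(Yk − k_d) − 1] = 34.1 × (1 + 0.0763 × 15.8) / [15.8 × (0.455 × 5.37 − 0.0763) − 1] = 75.21 / 36.40 = 2.066 mg/L.
Observed yield with endogenous decay: Y_obs = Y / (1 + k_d·θ_c) = 0.455 / (1 + 0.0763 × 15.8) = 0.455 / 2.206 = 0.2063 g VSS/g bCOD.
Substrate removed = Q·(S₀ − S) = 3600 m³/d × (981 − 2.07) g/m³ = 3.52×10^6 g/d = 3524 kg/d.
So the net sludge growth is P_X = 0.2063 × 3524 = 727.0 kg VSS/d.

P_X ≈ 727 kg VSS/d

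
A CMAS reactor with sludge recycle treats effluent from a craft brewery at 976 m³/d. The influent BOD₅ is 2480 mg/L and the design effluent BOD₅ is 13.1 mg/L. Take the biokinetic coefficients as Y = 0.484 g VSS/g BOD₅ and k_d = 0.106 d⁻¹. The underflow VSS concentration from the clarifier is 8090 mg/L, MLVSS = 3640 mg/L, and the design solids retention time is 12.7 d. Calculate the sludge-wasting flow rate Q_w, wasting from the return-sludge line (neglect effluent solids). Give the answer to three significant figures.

Q_w ≈ 61.4 m³/d

Steady-state biomass mass balance: V·X·(1 + k_d·θ_c) = Y·Q·(S₀ − S)·θ_c, so V = 0.484 × 976 × (2480 − 13.1) × 12.7 / [3640 × (1 + 0.106 × 12.7)] = 1.48×10^7 / 8540 = 1733 m³.
Wasting from the return line (neglecting effluent solids): Q_w = V·X / (θ_c·X_r) = 1733 × 3640 / (12.7 × 8090) = 61.40 m³/d.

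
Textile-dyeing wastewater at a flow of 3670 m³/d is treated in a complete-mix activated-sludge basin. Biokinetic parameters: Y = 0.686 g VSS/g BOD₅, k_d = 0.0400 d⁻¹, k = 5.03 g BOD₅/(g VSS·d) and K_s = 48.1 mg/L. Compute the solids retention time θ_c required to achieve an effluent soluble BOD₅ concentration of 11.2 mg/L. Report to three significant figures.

θ_c ≈ 1.63 d

From 1/θ_c = Y·k·S/(K_s + S) − k_d: Y·k·S/(K_s+S) = 0.686 × 5.03 × 11.2 / (48.1 + 11.2) = 0.6517 d⁻¹.
Then 1/θ_c = μ − k_d = 0.6517 − 0.0400 = 0.6117 d⁻¹, giving θ_c = 1.635 d.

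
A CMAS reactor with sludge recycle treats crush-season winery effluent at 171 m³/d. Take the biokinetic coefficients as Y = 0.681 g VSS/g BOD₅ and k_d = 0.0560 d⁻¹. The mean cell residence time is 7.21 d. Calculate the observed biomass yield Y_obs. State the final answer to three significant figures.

Y_obs = Y / (1 + k_d θ_c) = 0.681 / (1 + 0.0560 × 7.21) = 0.681 / 1.404 = 0.4851.

Y_obs ≈ 0.485 g VSS/g BOD₅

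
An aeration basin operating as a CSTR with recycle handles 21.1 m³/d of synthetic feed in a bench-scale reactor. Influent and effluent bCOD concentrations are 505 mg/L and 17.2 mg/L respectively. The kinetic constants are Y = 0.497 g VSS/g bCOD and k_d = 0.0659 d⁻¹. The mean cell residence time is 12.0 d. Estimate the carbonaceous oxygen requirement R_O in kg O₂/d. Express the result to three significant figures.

Y_obs = Y / (1 + k_d θ_c) = 0.497 / (1 + 0.0659 × 12.0) = 0.497 / 1.791 = 0.2775.
ΔS = 505 − 17.2 = 487.8 mg/L, so the substrate removal rate is 21.1 × 487.8/1000 = 10.29 kg bCOD/d.
Net sludge production P_X = 0.2775 × 10.29 = 2.856 kg VSS/d.
Carbonaceous O₂ demand = substrate oxidised − cell-mass equivalent = 10.29 − 1.42 × 2.856 = 6.236 kg O₂/d.

R_O ≈ 6.24 kg O₂/d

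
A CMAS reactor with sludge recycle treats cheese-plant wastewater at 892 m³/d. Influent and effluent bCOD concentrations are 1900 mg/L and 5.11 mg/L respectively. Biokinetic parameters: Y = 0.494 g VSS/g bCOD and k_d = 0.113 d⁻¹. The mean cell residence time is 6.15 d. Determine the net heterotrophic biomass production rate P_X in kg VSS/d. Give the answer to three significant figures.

P_X ≈ 493 kg VSS/d

The observed yield is Y_obs = Y/(1 + k_d·θ_c) = 0.494 / (1 + 0.113 × 6.15) = 0.494 / 1.695 = 0.2915 g VSS per g bCOD removed.
ΔS = 1900 − 5.11 = 1895 mg/L, so the substrate removal rate is 892 × 1895/1000 = 1690 kg bCOD/d.
So the net sludge growth is P_X = 0.2915 × 1690 = 492.6 kg VSS/d.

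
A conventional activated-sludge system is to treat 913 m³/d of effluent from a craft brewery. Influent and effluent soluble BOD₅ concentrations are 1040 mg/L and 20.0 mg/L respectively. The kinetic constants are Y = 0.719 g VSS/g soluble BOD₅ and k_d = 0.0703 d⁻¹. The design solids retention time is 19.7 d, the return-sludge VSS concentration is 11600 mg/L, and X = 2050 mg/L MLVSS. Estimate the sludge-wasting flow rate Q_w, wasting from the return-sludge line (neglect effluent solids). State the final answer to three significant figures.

Q_w ≈ 24.2 m³/d

Steady-state biomass mass balance: V·X·(1 + k_d·θ_c) = Y·Q·(S₀ − S)·θ_c, so V = 0.719 × 913 × (1040 − 20.0) × 19.7 / [2050 × (1 + 0.0703 × 19.7)] = 1.32×10^7 / 4889 = 2698 m³.
θ_c = V·X/(Q_w·X_r) when wasting from the recycle, so Q_w = V·X/(θ_c·X_r) = 2698 × 2050 / (19.7 × 11600) = 24.20 m³/d.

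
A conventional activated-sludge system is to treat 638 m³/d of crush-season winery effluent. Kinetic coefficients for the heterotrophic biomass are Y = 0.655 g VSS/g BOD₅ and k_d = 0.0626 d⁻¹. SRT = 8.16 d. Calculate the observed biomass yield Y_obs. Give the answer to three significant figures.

The observed yield is Y_obs = Y/(1 + k_d·θ_c) = 0.655 / (1 + 0.0626 × 8.16) = 0.655 / 1.511 = 0.4335 g VSS per g BOD₅ removed.

Y_obs ≈ 0.434 g VSS/g BOD₅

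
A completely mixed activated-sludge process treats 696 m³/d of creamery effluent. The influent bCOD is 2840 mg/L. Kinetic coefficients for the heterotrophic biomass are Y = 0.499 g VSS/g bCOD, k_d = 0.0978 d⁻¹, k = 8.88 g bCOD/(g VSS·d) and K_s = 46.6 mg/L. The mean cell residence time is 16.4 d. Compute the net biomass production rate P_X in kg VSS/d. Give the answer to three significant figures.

P_X ≈ 379 kg VSS/d

From the Monod/SRT balance for a CMAS, S = K_s·(1+k_d θ_c)/[θ_c·(Y k − k_d) − 1] = 46.6 × (1 + 0.0978 × 16.4) / [16.4 × (0.499 × 8.88 − 0.0978) − 1] = 121.3 / 70.07 = 1.732 mg/L.
Correct the yield for decay: Y_obs = Y/(1 + k_d θ_c) = 0.499 / (1 + 0.0978 × 16.4) = 0.499 / 2.604 = 0.1916.
Mass of bCOD removed per day: Q(S₀ − S) = 696 × 2838 g/m³ = 1975 kg/d.
Biomass produced: P_X = Y_obs·Q·ΔS = 0.1916 × 1975 ≈ 378.6 kg VSS/d.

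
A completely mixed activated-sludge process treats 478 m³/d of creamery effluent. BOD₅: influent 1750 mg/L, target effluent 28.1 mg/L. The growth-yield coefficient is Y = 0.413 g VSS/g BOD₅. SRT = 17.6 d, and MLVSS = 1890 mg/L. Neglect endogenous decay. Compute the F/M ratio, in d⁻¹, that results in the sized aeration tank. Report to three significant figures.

With k_d = 0 the design equation reduces to V = Y Q (S₀−S) θ_c / X = 0.413 × 478 × (1750 − 28.1) × 17.6 / 1890 = 3165 m³.
F/M = applied load / biomass = Q·S₀/(V·X) = 478 × 1750 / (3165 × 1890) = 0.1398 d⁻¹.

F/M ≈ 0.140 d⁻¹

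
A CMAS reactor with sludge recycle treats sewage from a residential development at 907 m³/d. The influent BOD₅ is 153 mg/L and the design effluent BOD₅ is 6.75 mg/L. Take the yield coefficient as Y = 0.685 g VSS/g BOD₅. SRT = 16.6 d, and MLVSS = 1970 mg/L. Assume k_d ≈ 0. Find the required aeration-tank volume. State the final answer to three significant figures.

V ≈ 766 m³

Biomass mass balance (decay neglected): V·X = Y·Q·(S₀ − S)·θ_c, so V = 0.685 × 907 × (153 − 6.75) × 16.6 / 1970 = 765.7 m³.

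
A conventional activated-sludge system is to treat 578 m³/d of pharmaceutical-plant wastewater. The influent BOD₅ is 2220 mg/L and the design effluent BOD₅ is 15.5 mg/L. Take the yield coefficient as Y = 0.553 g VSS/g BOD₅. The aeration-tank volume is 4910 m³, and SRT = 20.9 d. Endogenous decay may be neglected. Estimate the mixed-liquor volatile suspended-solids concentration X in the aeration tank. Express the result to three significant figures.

X ≈ 3000 mg/L

X = Y·Q·ΔS·θ_c / V = 0.553 × 578 × (2220 − 15.5) × 20.9 / 4910 = 2999 mg/L.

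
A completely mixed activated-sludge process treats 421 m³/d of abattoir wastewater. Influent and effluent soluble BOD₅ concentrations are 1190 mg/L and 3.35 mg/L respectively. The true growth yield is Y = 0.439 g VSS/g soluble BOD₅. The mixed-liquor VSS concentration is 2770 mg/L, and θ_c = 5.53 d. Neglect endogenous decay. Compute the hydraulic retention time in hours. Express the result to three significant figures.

τ ≈ 25.0 h

V·X = Y·Q·ΔS·θ_c gives V = 0.439 × 421 × (1190 − 3.35) × 5.53 / 2770 = 437.8 m³.
HRT = V/Q = 437.8 m³ / 421 m³·d⁻¹ = 1.040 d × 24 = 24.96 h.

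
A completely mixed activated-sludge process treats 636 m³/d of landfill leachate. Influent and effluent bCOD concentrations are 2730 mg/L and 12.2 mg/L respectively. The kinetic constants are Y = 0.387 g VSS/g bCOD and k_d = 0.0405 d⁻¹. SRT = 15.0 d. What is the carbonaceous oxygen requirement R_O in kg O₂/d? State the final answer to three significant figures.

R_O ≈ 1140 kg O₂/d

Y_obs = Y / (1 + k_d θ_c) = 0.387 / (1 + 0.0405 × 15.0) = 0.387 / 1.607 = 0.2407.
Substrate removed = Q·(S₀ − S) = 636 m³/d × (2730 − 12.2) g/m³ = 1.73×10^6 g/d = 1729 kg/d.
P_X = Y_obs·Q·(S₀ − S) = 0.2407 × 1729 = 416.1 kg VSS/d.
Carbonaceous O₂ demand = substrate oxidised − cell-mass equivalent = 1729 − 1.42 × 416.1 = 1138 kg O₂/d.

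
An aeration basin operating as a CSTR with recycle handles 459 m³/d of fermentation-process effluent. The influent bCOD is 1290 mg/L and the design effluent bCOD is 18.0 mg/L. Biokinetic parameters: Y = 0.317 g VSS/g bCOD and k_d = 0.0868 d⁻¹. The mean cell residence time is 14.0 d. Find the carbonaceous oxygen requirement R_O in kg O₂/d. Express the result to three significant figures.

Correct the yield for decay: Y_obs = Y/(1 + k_d θ_c) = 0.317 / (1 + 0.0868 × 14.0) = 0.317 / 2.215 = 0.1431.
Substrate removed = Q·(S₀ − S) = 459 m³/d × (1290 − 18.0) g/m³ = 5.84×10^5 g/d = 583.8 kg/d.
Net sludge production P_X = 0.1431 × 583.8 = 83.55 kg VSS/d.
Carbonaceous O₂ demand = substrate oxidised − cell-mass equivalent = 583.8 − 1.42 × 83.55 = 465.2 kg O₂/d.

R_O ≈ 465 kg O₂/d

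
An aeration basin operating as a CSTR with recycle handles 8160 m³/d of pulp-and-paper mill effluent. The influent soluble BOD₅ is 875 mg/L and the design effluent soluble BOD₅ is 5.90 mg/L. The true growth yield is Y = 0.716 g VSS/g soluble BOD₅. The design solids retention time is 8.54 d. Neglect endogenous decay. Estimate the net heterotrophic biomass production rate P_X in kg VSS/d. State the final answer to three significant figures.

Since k_d ≈ 0, Y_obs = Y = 0.716 g VSS/g soluble BOD₅.
ΔS = 875 − 5.90 = 869.1 mg/L, so the substrate removal rate is 8160 × 869.1/1000 = 7092 kg soluble BOD₅/d.
So the net sludge growth is P_X = 0.7160 × 7092 = 5078 kg VSS/d.

P_X ≈ 5080 kg VSS/d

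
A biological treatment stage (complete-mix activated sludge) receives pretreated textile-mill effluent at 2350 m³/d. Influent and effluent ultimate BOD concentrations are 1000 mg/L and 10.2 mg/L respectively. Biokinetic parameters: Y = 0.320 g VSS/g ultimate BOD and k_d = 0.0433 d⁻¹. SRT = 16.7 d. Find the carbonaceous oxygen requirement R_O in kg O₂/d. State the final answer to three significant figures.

R_O ≈ 1710 kg O₂/d

Observed yield with endogenous decay: Y_obs = Y / (1 + k_d·θ_c) = 0.320 / (1 + 0.0433 × 16.7) = 0.320 / 1.723 = 0.1857 g VSS/g ultimate BOD.
ΔS = 1000 − 10.2 = 989.8 mg/L, so the substrate removal rate is 2350 × 989.8/1000 = 2326 kg ultimate BOD/d.
Biomass synthesised: P_X = Y_obs × 2326 = 432.0 kg VSS/d.
Carbonaceous O₂ demand = substrate oxidised − cell-mass equivalent = 2326 − 1.42 × 432.0 = 1713 kg O₂/d.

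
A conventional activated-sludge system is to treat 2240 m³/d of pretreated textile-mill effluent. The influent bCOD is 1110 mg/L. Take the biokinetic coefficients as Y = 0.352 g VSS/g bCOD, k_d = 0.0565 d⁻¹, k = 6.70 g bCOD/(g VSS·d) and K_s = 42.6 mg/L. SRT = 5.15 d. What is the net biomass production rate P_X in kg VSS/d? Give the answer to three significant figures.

Effluent substrate depends only on kinetics and SRT: S = K_s(1 + k_d θ_c) / [θ_c(Yk − k_d) − 1] = 42.6 × (1 + 0.0565 × 5.15) / [5.15 × (0.352 × 6.70 − 0.0565) − 1] = 55.00 / 10.85 = 5.066 mg/L.
Y_obs = Y / (1 + k_d θ_c) = 0.352 / (1 + 0.0565 × 5.15) = 0.352 / 1.291 = 0.2727.
Substrate removed = Q·(S₀ − S) = 2240 m³/d × (1110 − 5.07) g/m³ = 2.48×10^6 g/d = 2475 kg/d.
Biomass produced: P_X = Y_obs·Q·ΔS = 0.2727 × 2475 ≈ 674.9 kg VSS/d.

P_X ≈ 675 kg VSS/d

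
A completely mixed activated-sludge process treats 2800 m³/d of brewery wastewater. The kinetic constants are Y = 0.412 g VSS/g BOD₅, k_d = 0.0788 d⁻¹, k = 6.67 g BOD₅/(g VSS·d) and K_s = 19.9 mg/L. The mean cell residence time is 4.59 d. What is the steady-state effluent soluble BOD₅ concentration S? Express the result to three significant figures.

S ≈ 2.41 mg/L

For a completely mixed reactor with recycle the Lawrence–McCarty relation gives S = K_s·(1 + k_d·θ_c) / [θ_c·(Y·k − k_d) − 1] = 19.9 × (1 + 0.0788 × 4.59) / [4.59 × (0.412 × 6.67 − 0.0788) − 1] = 27.10 / 11.25 = 2.408 mg/L.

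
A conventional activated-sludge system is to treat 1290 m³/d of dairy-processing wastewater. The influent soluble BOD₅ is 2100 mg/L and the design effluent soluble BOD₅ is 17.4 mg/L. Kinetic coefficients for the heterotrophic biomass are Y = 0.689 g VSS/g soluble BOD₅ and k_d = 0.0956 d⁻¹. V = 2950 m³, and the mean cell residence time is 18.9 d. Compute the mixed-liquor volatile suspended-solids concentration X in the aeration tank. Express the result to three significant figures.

Solving the biomass balance for X: X = Y Q (S₀−S) θ_c / [V (1+k_d θ_c)] = 0.689 × 1290 × (2100 − 17.4) × 18.9 / [2950 × (1 + 0.0956 × 18.9)] = 4225 mg/L.

X ≈ 4230 mg/L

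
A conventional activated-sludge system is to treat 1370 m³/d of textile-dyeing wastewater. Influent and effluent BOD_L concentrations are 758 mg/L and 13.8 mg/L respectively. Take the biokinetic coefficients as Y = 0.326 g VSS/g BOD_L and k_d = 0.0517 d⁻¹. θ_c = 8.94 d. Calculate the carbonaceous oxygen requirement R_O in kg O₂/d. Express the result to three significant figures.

The observed yield is Y_obs = Y/(1 + k_d·θ_c) = 0.326 / (1 + 0.0517 × 8.94) = 0.326 / 1.462 = 0.2230 g VSS per g BOD_L removed.
Substrate removed = Q·(S₀ − S) = 1370 m³/d × (758 − 13.8) g/m³ = 1.02×10^6 g/d = 1020 kg/d.
Biomass synthesised: P_X = Y_obs × 1020 = 227.3 kg VSS/d.
R_O = Q·ΔS − 1.42 P_X = 1020 − 322.8 = 696.8 kg O₂/d.

R_O ≈ 697 kg O₂/d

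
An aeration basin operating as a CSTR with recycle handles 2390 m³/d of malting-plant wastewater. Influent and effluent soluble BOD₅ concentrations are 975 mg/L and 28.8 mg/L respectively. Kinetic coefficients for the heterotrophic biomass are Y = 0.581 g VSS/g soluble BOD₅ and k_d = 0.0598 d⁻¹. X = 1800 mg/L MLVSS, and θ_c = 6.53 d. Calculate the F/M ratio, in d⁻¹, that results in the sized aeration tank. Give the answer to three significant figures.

F/M ≈ 0.378 d⁻¹

From the SRT design equation V = Y Q (S₀−S) θ_c / [X (1 + k_d θ_c)] = 0.581 × 2390 × (975 − 28.8) × 6.53 / [1800 × (1 + 0.0598 × 6.53)] = 8.58×10^6 / 2503 = 3428 m³.
F/M = Q·S₀ / (V·X) = 2390 × 975 / (3428 × 1800) = 0.3777 g soluble BOD₅·(g VSS·d)⁻¹.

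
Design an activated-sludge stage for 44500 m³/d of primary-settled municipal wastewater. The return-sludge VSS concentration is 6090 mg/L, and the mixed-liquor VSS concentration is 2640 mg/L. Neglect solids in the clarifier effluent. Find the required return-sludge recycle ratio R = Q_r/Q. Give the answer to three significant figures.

R ≈ 0.765

Mass balance around the secondary clarifier (neglecting effluent solids): R = X / (X_r − X) = 2640 / (6090 − 2640) = 0.7652.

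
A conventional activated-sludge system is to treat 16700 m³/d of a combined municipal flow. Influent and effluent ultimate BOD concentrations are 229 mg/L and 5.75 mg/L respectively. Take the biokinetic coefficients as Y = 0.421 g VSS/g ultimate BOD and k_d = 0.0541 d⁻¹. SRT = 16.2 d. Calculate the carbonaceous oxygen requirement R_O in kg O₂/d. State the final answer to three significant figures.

R_O ≈ 2540 kg O₂/d

Correct the yield for decay: Y_obs = Y/(1 + k_d θ_c) = 0.421 / (1 + 0.0541 × 16.2) = 0.421 / 1.876 = 0.2244.
Q·(S₀ − S) = 16700 × (229 − 5.75) × 10⁻³ = 3728 kg/d removed.
Biomass synthesised: P_X = Y_obs × 3728 = 836.5 kg VSS/d.
R_O = Q·(S₀ − S) − 1.42·P_X = 3728 − 1.42 × 836.5 = 2540 kg O₂/d.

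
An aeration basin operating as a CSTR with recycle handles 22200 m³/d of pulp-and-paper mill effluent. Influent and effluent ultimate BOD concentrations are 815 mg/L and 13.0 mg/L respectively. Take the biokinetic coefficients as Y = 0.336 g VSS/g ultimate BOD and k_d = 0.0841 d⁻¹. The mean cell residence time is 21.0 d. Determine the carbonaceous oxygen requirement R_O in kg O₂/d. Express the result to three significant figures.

R_O ≈ 14700 kg O₂/d

The observed yield is Y_obs = Y/(1 + k_d·θ_c) = 0.336 / (1 + 0.0841 × 21.0) = 0.336 / 2.766 = 0.1215 g VSS per g ultimate BOD removed.
ΔS = 815 − 13.0 = 802.0 mg/L, so the substrate removal rate is 22200 × 802.0/1000 = 17804 kg ultimate BOD/d.
Net sludge production P_X = 0.1215 × 17804 = 2163 kg VSS/d.
R_O = Q·ΔS − 1.42 P_X = 17804 − 3071 = 14733 kg O₂/d.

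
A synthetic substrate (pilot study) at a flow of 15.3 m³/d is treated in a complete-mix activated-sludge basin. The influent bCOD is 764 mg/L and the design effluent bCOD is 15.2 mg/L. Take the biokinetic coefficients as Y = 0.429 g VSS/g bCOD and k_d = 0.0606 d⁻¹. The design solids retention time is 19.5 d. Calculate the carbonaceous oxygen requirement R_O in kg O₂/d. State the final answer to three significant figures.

R_O ≈ 8.26 kg O₂/d

Y_obs = Y / (1 + k_d θ_c) = 0.429 / (1 + 0.0606 × 19.5) = 0.429 / 2.182 = 0.1966.
Mass of bCOD removed per day: Q(S₀ − S) = 15.3 × 748.8 g/m³ = 11.46 kg/d.
Net sludge production P_X = 0.1966 × 11.46 = 2.253 kg VSS/d.
R_O = Q·ΔS − 1.42 P_X = 11.46 − 3.199 = 8.258 kg O₂/d.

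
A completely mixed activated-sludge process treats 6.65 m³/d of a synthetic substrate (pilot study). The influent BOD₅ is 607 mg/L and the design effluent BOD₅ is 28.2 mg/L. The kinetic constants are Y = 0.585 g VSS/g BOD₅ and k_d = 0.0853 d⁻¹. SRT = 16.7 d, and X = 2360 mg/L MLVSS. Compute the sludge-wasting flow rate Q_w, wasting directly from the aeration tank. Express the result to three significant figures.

Rearranging the biomass balance for a CMAS with decay, V = Y·Q·ΔS·θ_c / [X·(1+k_d θ_c)] = 0.585 × 6.65 × (607 − 28.2) × 16.7 / [2360 × (1 + 0.0853 × 16.7)] = 3.76×10^4 / 5722 = 6.572 m³.
Wasting from the aeration tank: Q_w = V / θ_c = 6.572 / 16.7 = 0.3935 m³/d.

Q_w ≈ 0.394 m³/d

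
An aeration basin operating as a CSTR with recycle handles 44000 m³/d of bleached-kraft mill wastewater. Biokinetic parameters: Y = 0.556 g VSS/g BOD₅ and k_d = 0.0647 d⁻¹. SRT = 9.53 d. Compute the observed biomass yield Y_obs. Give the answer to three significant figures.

Observed yield with endogenous decay: Y_obs = Y / (1 + k_d·θ_c) = 0.556 / (1 + 0.0647 × 9.53) = 0.556 / 1.617 = 0.3439 g VSS/g BOD₅.

Y_obs ≈ 0.344 g VSS/g BOD₅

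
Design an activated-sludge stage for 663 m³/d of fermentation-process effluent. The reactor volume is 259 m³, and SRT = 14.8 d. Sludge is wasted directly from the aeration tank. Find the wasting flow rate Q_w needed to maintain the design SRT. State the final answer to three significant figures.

With mixed-liquor wasting, θ_c = V/Q_w, so Q_w = V/θ_c = 259.0/14.8 = 17.50 m³/d.

Q_w ≈ 17.5 m³/d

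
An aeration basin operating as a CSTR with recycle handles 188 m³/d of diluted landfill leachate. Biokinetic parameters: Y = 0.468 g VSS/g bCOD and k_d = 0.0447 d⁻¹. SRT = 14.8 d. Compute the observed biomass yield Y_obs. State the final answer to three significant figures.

Y_obs ≈ 0.282 g VSS/g bCOD

The observed yield is Y_obs = Y/(1 + k_d·θ_c) = 0.468 / (1 + 0.0447 × 14.8) = 0.468 / 1.662 = 0.2817 g VSS per g bCOD removed.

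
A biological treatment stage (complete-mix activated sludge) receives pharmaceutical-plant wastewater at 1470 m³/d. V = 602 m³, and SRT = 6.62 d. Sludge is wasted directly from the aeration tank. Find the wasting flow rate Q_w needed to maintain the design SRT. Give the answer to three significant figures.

Q_w ≈ 90.9 m³/d

Wasting from the aeration tank: Q_w = V / θ_c = 602.0 / 6.62 = 90.94 m³/d.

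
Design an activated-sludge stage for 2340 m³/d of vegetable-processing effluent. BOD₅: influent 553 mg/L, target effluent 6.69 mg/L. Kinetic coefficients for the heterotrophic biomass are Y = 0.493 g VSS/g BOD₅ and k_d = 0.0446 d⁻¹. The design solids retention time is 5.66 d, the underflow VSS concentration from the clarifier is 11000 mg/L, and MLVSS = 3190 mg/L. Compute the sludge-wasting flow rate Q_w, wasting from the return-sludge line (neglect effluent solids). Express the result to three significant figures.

Q_w ≈ 45.7 m³/d

From the SRT design equation V = Y Q (S₀−S) θ_c / [X (1 + k_d θ_c)] = 0.493 × 2340 × (553 − 6.69) × 5.66 / [3190 × (1 + 0.0446 × 5.66)] = 3.57×10^6 / 3995 = 892.8 m³.
Q_w = (V·X)/(θ_c X_r) = 892.8 × 3190 / (5.66 × 11000) = 45.75 m³/d.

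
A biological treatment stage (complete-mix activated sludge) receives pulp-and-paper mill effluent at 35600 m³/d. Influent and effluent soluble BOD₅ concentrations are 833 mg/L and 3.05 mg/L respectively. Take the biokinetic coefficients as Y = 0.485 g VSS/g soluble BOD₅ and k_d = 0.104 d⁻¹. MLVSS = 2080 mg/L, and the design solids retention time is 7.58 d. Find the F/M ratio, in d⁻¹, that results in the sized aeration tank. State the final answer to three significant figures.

F/M ≈ 0.488 d⁻¹

Steady-state biomass mass balance: V·X·(1 + k_d·θ_c) = Y·Q·(S₀ − S)·θ_c, so V = 0.485 × 35600 × (833 − 3.05) × 7.58 / [2080 × (1 + 0.104 × 7.58)] = 1.09×10^8 / 3720 = 29201 m³.
F/M = Q·S₀ / (V·X) = 35600 × 833 / (29201 × 2080) = 0.4882 g soluble BOD₅·(g VSS·d)⁻¹.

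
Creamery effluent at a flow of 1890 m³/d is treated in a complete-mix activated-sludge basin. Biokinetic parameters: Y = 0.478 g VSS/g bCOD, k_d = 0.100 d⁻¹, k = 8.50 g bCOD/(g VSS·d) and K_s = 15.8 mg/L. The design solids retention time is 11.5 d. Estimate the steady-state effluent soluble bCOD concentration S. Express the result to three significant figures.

For a completely mixed reactor with recycle the Lawrence–McCarty relation gives S = K_s·(1 + k_d·θ_c) / [θ_c·(Y·k − k_d) − 1] = 15.8 × (1 + 0.100 × 11.5) / [11.5 × (0.478 × 8.50 − 0.100) − 1] = 33.97 / 44.57 = 0.7621 mg/L.

S ≈ 0.762 mg/L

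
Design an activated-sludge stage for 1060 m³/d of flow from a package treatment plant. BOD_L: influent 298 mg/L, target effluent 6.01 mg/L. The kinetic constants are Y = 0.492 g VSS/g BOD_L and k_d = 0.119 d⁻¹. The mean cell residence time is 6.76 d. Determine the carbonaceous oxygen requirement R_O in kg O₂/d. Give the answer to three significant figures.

Correct the yield for decay: Y_obs = Y/(1 + k_d θ_c) = 0.492 / (1 + 0.119 × 6.76) = 0.492 / 1.804 = 0.2727.
Q·(S₀ − S) = 1060 × (298 − 6.01) × 10⁻³ = 309.5 kg/d removed.
P_X = Y_obs·Q·(S₀ − S) = 0.2727 × 309.5 = 84.39 kg VSS/d.
R_O = Q·ΔS − 1.42 P_X = 309.5 − 119.8 = 189.7 kg O₂/d.

R_O ≈ 190 kg O₂/d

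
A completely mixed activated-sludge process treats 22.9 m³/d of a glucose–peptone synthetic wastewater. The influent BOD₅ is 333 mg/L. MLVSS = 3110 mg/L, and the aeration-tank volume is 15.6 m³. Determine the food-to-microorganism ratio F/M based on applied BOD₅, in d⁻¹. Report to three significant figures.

F/M ≈ 0.157 d⁻¹

Food-to-microorganism ratio F/M = Q S₀ / (V X) = 22.9 × 333 / (15.60 × 3110) = 0.1572 d⁻¹.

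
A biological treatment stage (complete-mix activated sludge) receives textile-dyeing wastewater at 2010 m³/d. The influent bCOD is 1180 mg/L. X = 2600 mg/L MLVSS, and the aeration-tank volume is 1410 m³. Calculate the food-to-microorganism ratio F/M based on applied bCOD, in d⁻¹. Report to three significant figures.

F/M = Q·S₀ / (V·X) = 2010 × 1180 / (1410 × 2600) = 0.6470 g bCOD·(g VSS·d)⁻¹.

F/M ≈ 0.647 d⁻¹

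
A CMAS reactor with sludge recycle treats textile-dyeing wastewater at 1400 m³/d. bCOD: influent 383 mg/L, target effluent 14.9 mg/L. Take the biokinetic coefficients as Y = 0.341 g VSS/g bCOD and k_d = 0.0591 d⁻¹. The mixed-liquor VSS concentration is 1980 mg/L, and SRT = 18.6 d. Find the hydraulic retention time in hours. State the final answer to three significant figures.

Steady-state biomass mass balance: V·X·(1 + k_d·θ_c) = Y·Q·(S₀ − S)·θ_c, so V = 0.341 × 1400 × (383 − 14.9) × 18.6 / [1980 × (1 + 0.0591 × 18.6)] = 3.27×10^6 / 4157 = 786.4 m³.
Hydraulic retention time τ = V/Q = 786.4 / 1400 = 0.5617 d = 13.48 h.

τ ≈ 13.5 h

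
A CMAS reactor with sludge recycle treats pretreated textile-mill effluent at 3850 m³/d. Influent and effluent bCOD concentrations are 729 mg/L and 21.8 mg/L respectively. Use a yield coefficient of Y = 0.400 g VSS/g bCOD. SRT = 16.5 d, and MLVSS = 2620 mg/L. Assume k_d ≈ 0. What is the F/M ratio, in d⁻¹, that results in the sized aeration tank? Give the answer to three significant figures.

F/M ≈ 0.156 d⁻¹

Biomass mass balance (decay neglected): V·X = Y·Q·(S₀ − S)·θ_c, so V = 0.400 × 3850 × (729 − 21.8) × 16.5 / 2620 = 6859 m³.
Food-to-microorganism ratio F/M = Q S₀ / (V X) = 3850 × 729 / (6859 × 2620) = 0.1562 d⁻¹.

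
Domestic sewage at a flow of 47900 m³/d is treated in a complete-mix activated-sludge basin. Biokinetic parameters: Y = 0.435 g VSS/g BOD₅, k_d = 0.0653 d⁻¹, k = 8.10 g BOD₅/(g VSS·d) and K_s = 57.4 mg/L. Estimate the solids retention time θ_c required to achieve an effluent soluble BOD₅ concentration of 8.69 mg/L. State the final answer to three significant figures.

θ_c ≈ 2.51 d

At the target effluent, Y k S/(K_s+S) = 0.435×8.10×8.69/66.09 = 0.4633 d⁻¹.
θ_c = 1/(μ − k_d) = 1/(0.4633 − 0.0653) = 1/0.3980 = 2.513 d.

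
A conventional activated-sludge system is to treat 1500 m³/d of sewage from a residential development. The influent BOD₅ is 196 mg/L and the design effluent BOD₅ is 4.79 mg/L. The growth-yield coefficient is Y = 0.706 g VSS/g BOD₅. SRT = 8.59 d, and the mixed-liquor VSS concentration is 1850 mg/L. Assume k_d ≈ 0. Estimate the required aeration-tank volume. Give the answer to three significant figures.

V ≈ 940 m³

Biomass mass balance (decay neglected): V·X = Y·Q·(S₀ − S)·θ_c, so V = 0.706 × 1500 × (196 − 4.79) × 8.59 / 1850 = 940.2 m³.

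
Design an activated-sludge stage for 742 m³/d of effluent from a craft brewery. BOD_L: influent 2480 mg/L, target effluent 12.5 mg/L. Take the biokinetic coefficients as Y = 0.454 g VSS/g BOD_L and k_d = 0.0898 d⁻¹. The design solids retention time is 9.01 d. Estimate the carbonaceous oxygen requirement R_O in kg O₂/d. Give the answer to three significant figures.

R_O ≈ 1180 kg O₂/d

Y_obs = Y / (1 + k_d θ_c) = 0.454 / (1 + 0.0898 × 9.01) = 0.454 / 1.809 = 0.2510.
Mass of BOD_L removed per day: Q(S₀ − S) = 742 × 2468 g/m³ = 1831 kg/d.
P_X = Y_obs·Q·(S₀ − S) = 0.2510 × 1831 = 459.5 kg VSS/d.
R_O = Q·ΔS − 1.42 P_X = 1831 − 652.4 = 1178 kg O₂/d.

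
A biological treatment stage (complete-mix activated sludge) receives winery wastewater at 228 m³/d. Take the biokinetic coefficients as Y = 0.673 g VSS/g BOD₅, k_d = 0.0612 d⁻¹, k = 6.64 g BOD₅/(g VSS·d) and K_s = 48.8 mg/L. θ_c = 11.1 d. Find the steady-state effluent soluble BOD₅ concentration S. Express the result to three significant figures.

From the Monod/SRT balance for a CMAS, S = K_s·(1+k_d θ_c)/[θ_c·(Y k − k_d) − 1] = 48.8 × (1 + 0.0612 × 11.1) / [11.1 × (0.673 × 6.64 − 0.0612) − 1] = 81.95 / 47.92 = 1.710 mg/L.

S ≈ 1.71 mg/L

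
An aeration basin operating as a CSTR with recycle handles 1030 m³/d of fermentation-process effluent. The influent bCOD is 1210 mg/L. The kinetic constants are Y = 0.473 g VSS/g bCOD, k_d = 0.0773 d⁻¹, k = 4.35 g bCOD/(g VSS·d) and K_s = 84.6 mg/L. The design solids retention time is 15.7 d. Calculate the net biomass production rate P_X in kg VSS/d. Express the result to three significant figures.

P_X ≈ 265 kg VSS/d

From the Monod/SRT balance for a CMAS, S = K_s·(1+k_d θ_c)/[θ_c·(Y k − k_d) − 1] = 84.6 × (1 + 0.0773 × 15.7) / [15.7 × (0.473 × 4.35 − 0.0773) − 1] = 187.3 / 30.09 = 6.224 mg/L.
Y_obs = Y / (1 + k_d θ_c) = 0.473 / (1 + 0.0773 × 15.7) = 0.473 / 2.214 = 0.2137.
Substrate removed = Q·(S₀ − S) = 1030 m³/d × (1210 − 6.22) g/m³ = 1.24×10^6 g/d = 1240 kg/d.
Net biomass production P_X = Y_obs × Q·(S₀ − S) = 0.2137 × 1240 = 264.9 kg VSS/d.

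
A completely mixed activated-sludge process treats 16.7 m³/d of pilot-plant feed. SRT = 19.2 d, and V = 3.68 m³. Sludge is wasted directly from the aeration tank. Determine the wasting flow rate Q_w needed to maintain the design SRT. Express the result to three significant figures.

Q_w ≈ 0.192 m³/d

For wasting at MLVSS concentration, Q_w = V/θ_c = 3.680/19.2 = 0.1917 m³/d.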